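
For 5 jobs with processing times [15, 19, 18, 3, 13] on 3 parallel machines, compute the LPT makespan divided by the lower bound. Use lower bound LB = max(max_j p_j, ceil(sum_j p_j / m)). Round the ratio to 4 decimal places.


LPT order: [19, 18, 15, 13, 3]
Machine loads after assignment: [19, 21, 28]
LPT makespan = 28
Lower bound = max(max_job, ceil(total/3)) = max(19, 23) = 23
Ratio = 28 / 23 = 1.2174

1.2174


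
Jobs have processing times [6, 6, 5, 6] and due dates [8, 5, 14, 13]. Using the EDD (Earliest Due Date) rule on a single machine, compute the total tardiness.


Sort by due date (EDD order): [(6, 5), (6, 8), (6, 13), (5, 14)]
Compute completion times and tardiness:
  Job 1: p=6, d=5, C=6, tardiness=max(0,6-5)=1
  Job 2: p=6, d=8, C=12, tardiness=max(0,12-8)=4
  Job 3: p=6, d=13, C=18, tardiness=max(0,18-13)=5
  Job 4: p=5, d=14, C=23, tardiness=max(0,23-14)=9
Total tardiness = 19

19


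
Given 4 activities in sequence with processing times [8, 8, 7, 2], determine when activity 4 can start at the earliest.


Activity 4 starts after activities 1 through 3 complete.
Predecessor durations: [8, 8, 7]
ES = 8 + 8 + 7 = 23

23


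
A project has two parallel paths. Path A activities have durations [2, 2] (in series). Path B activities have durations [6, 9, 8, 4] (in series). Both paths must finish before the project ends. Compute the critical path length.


Path A total = 2 + 2 = 4
Path B total = 6 + 9 + 8 + 4 = 27
Critical path = longest path = max(4, 27) = 27

27


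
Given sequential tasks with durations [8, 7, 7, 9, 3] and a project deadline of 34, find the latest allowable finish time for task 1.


LF(activity 1) = deadline - sum of successor durations
Successors: activities 2 through 5 with durations [7, 7, 9, 3]
Sum of successor durations = 26
LF = 34 - 26 = 8

8


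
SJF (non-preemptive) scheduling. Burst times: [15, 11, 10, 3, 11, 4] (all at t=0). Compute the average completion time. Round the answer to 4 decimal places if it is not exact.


SJF order (ascending): [3, 4, 10, 11, 11, 15]
Completion times:
  Job 1: burst=3, C=3
  Job 2: burst=4, C=7
  Job 3: burst=10, C=17
  Job 4: burst=11, C=28
  Job 5: burst=11, C=39
  Job 6: burst=15, C=54
Average completion = 148/6 = 24.6667

24.6667


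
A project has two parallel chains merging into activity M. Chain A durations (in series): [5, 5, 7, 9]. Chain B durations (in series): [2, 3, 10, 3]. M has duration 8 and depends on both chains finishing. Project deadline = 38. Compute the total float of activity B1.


Forward pass: ES(B1) = sum of predecessors on chain B = 0
EF = ES + duration = 0 + 2 = 2
Backward pass: LF(M) = deadline = 38; LS(M) = 38 - 8 = 30
LF(B1) = LS(M) - sum(successors on chain B) = 30 - 16 = 14
LS = LF - duration = 14 - 2 = 12
Total float = LS - ES = 12 - 0 = 12

12


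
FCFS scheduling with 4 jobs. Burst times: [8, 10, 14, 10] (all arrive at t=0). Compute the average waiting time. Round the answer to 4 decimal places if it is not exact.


FCFS order (as given): [8, 10, 14, 10]
Waiting times:
  Job 1: wait = 0
  Job 2: wait = 8
  Job 3: wait = 18
  Job 4: wait = 32
Sum of waiting times = 58
Average waiting time = 58/4 = 14.5

14.5


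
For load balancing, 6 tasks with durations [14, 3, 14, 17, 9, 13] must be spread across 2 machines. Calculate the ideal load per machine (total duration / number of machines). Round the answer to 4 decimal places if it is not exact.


Total processing time = 14 + 3 + 14 + 17 + 9 + 13 = 70
Number of machines = 2
Ideal balanced load = 70 / 2 = 35.0

35.0


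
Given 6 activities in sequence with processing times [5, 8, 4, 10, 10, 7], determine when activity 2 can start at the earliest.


Activity 2 starts after activities 1 through 1 complete.
Predecessor durations: [5]
ES = 5 = 5

5


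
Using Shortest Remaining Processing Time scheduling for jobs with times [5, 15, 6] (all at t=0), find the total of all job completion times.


Since all jobs arrive at t=0, SRPT equals SPT ordering.
SPT order: [5, 6, 15]
Completion times:
  Job 1: p=5, C=5
  Job 2: p=6, C=11
  Job 3: p=15, C=26
Total completion time = 5 + 11 + 26 = 42

42


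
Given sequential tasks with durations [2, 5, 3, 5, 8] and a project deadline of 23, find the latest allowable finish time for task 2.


LF(activity 2) = deadline - sum of successor durations
Successors: activities 3 through 5 with durations [3, 5, 8]
Sum of successor durations = 16
LF = 23 - 16 = 7

7


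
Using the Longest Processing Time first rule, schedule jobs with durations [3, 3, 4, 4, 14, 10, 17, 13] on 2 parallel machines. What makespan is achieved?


Sort jobs in decreasing order (LPT): [17, 14, 13, 10, 4, 4, 3, 3]
Assign each job to the least loaded machine:
  Machine 1: jobs [17, 10, 4, 3], load = 34
  Machine 2: jobs [14, 13, 4, 3], load = 34
Makespan = max load = 34

34


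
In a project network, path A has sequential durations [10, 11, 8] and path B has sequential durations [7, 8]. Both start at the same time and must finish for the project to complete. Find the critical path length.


Path A total = 10 + 11 + 8 = 29
Path B total = 7 + 8 = 15
Critical path = longest path = max(29, 15) = 29

29


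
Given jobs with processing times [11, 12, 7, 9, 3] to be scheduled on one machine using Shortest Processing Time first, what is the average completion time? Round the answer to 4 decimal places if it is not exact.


Sort jobs by processing time (SPT order): [3, 7, 9, 11, 12]
Compute completion times sequentially:
  Job 1: processing = 3, completes at 3
  Job 2: processing = 7, completes at 10
  Job 3: processing = 9, completes at 19
  Job 4: processing = 11, completes at 30
  Job 5: processing = 12, completes at 42
Sum of completion times = 104
Average completion time = 104/5 = 20.8

20.8


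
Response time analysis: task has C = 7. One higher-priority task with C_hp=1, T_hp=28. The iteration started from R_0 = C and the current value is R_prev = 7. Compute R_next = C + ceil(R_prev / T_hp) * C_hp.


R_next = C + ceil(R_prev / T_hp) * C_hp
ceil(7 / 28) = ceil(0.25) = 1
Interference = 1 * 1 = 1
R_next = 7 + 1 = 8

8


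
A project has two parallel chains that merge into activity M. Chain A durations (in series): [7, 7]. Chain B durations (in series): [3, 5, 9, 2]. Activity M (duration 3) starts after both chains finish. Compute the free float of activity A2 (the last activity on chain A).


ES(A2) = sum of predecessors on chain A = 7
EF(A2) = ES + duration = 7 + 7 = 14
Successor of A2 is M. ES(M) = max(sum(A), sum(B)) = max(14, 19) = 19
Free float = ES(successor) - EF(current) = 19 - 14 = 5

5


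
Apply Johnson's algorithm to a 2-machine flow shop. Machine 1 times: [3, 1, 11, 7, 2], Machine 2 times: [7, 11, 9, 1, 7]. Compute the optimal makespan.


Apply Johnson's rule:
  Group 1 (a <= b): [(2, 1, 11), (5, 2, 7), (1, 3, 7)]
  Group 2 (a > b): [(3, 11, 9), (4, 7, 1)]
Optimal job order: [2, 5, 1, 3, 4]
Schedule:
  Job 2: M1 done at 1, M2 done at 12
  Job 5: M1 done at 3, M2 done at 19
  Job 1: M1 done at 6, M2 done at 26
  Job 3: M1 done at 17, M2 done at 35
  Job 4: M1 done at 24, M2 done at 36
Makespan = 36

36


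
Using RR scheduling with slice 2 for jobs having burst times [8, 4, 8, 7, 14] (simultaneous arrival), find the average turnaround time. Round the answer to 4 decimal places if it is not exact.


Time quantum = 2
Execution trace:
  J1 runs 2 units, time = 2
  J2 runs 2 units, time = 4
  J3 runs 2 units, time = 6
  J4 runs 2 units, time = 8
  J5 runs 2 units, time = 10
  J1 runs 2 units, time = 12
  J2 runs 2 units, time = 14
  J3 runs 2 units, time = 16
  J4 runs 2 units, time = 18
  J5 runs 2 units, time = 20
  J1 runs 2 units, time = 22
  J3 runs 2 units, time = 24
  J4 runs 2 units, time = 26
  J5 runs 2 units, time = 28
  J1 runs 2 units, time = 30
  J3 runs 2 units, time = 32
  J4 runs 1 units, time = 33
  J5 runs 2 units, time = 35
  J5 runs 2 units, time = 37
  J5 runs 2 units, time = 39
  J5 runs 2 units, time = 41
Finish times: [30, 14, 32, 33, 41]
Average turnaround = 150/5 = 30.0

30.0


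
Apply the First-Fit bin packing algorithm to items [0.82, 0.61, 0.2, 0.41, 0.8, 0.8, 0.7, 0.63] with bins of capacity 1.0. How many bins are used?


Place items sequentially using First-Fit:
  Item 0.82 -> new Bin 1
  Item 0.61 -> new Bin 2
  Item 0.2 -> Bin 2 (now 0.81)
  Item 0.41 -> new Bin 3
  Item 0.8 -> new Bin 4
  Item 0.8 -> new Bin 5
  Item 0.7 -> new Bin 6
  Item 0.63 -> new Bin 7
Total bins used = 7

7


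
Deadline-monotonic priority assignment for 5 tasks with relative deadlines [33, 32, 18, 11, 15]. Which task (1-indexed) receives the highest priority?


Sort tasks by relative deadline (ascending):
  Task 4: deadline = 11
  Task 5: deadline = 15
  Task 3: deadline = 18
  Task 2: deadline = 32
  Task 1: deadline = 33
Priority order (highest first): [4, 5, 3, 2, 1]
Highest priority task = 4

4


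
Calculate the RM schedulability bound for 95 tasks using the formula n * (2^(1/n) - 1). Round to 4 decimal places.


Compute 2^(1/95) = 1.0073229689
Subtract 1: 1.0073229689 - 1 = 0.0073229689
Multiply by n: 95 * 0.0073229689 = 0.6956820455
Round to 4 dp: 0.6957

0.6957


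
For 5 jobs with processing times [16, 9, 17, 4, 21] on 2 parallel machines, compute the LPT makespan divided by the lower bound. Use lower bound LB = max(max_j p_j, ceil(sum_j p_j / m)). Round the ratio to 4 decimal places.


LPT order: [21, 17, 16, 9, 4]
Machine loads after assignment: [34, 33]
LPT makespan = 34
Lower bound = max(max_job, ceil(total/2)) = max(21, 34) = 34
Ratio = 34 / 34 = 1.0

1.0


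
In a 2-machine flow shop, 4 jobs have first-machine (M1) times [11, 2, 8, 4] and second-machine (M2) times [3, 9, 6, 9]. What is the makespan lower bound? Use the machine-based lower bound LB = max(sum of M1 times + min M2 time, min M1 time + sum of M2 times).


LB1 = sum(M1 times) + min(M2 times) = 25 + 3 = 28
LB2 = min(M1 times) + sum(M2 times) = 2 + 27 = 29
Lower bound = max(LB1, LB2) = max(28, 29) = 29

29


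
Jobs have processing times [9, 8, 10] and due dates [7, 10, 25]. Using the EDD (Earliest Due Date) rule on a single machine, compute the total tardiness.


Sort by due date (EDD order): [(9, 7), (8, 10), (10, 25)]
Compute completion times and tardiness:
  Job 1: p=9, d=7, C=9, tardiness=max(0,9-7)=2
  Job 2: p=8, d=10, C=17, tardiness=max(0,17-10)=7
  Job 3: p=10, d=25, C=27, tardiness=max(0,27-25)=2
Total tardiness = 11

11


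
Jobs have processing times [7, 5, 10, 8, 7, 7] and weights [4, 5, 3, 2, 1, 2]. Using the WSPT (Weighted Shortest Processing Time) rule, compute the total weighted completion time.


Compute p/w ratios and sort ascending (WSPT): [(5, 5), (7, 4), (10, 3), (7, 2), (8, 2), (7, 1)]
Compute weighted completion times:
  Job (p=5,w=5): C=5, w*C=5*5=25
  Job (p=7,w=4): C=12, w*C=4*12=48
  Job (p=10,w=3): C=22, w*C=3*22=66
  Job (p=7,w=2): C=29, w*C=2*29=58
  Job (p=8,w=2): C=37, w*C=2*37=74
  Job (p=7,w=1): C=44, w*C=1*44=44
Total weighted completion time = 315

315


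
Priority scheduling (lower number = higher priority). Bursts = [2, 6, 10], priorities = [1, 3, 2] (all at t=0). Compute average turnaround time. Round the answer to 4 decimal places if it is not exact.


Sort by priority (ascending = highest first):
Order: [(1, 2), (2, 10), (3, 6)]
Completion times:
  Priority 1, burst=2, C=2
  Priority 2, burst=10, C=12
  Priority 3, burst=6, C=18
Average turnaround = 32/3 = 10.6667

10.6667


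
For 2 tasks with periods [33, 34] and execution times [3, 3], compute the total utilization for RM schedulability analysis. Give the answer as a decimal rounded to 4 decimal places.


Compute individual utilizations (exact fractions):
  Task 1: C/T = 3/33 = 1/11 (approx. 0.0909)
  Task 2: C/T = 3/34 (approx. 0.0882)
Total utilization U = 1/11 + 3/34 = 67/374
Rounded to 4 decimal places: U = 0.1791
RM (Liu & Layland) bound for 2 tasks = 0.828427; compare with U = 67/374 (approx. 0.179144)
U <= bound, so schedulable by RM sufficient condition.

0.1791


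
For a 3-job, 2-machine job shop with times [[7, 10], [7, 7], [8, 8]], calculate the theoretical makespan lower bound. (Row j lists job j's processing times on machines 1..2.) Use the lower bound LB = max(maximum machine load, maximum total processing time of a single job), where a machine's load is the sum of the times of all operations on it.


Machine loads:
  Machine 1: 7 + 7 + 8 = 22
  Machine 2: 10 + 7 + 8 = 25
Max machine load = 25
Job totals:
  Job 1: 17
  Job 2: 14
  Job 3: 16
Max job total = 17
Lower bound = max(25, 17) = 25

25


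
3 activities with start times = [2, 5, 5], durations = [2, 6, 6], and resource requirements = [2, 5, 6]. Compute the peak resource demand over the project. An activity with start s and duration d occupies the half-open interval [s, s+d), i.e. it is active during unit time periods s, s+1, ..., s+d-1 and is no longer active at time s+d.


Each activity i is active on [start_i, start_i + duration_i).
Compute total resource usage per time slot:
  t=0: active resources = [], total = 0
  t=1: active resources = [], total = 0
  t=2: active resources = [2], total = 2
  t=3: active resources = [2], total = 2
  t=4: active resources = [], total = 0
  t=5: active resources = [5, 6], total = 11
  t=6: active resources = [5, 6], total = 11
  t=7: active resources = [5, 6], total = 11
  t=8: active resources = [5, 6], total = 11
  t=9: active resources = [5, 6], total = 11
  t=10: active resources = [5, 6], total = 11
Peak resource demand = 11

11


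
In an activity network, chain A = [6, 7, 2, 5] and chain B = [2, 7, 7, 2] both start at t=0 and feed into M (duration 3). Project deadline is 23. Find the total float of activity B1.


Forward pass: ES(B1) = sum of predecessors on chain B = 0
EF = ES + duration = 0 + 2 = 2
Backward pass: LF(M) = deadline = 23; LS(M) = 23 - 3 = 20
LF(B1) = LS(M) - sum(successors on chain B) = 20 - 16 = 4
LS = LF - duration = 4 - 2 = 2
Total float = LS - ES = 2 - 0 = 2

2


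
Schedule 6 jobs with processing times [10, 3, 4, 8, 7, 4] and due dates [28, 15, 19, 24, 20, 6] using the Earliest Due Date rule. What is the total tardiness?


Sort by due date (EDD order): [(4, 6), (3, 15), (4, 19), (7, 20), (8, 24), (10, 28)]
Compute completion times and tardiness:
  Job 1: p=4, d=6, C=4, tardiness=max(0,4-6)=0
  Job 2: p=3, d=15, C=7, tardiness=max(0,7-15)=0
  Job 3: p=4, d=19, C=11, tardiness=max(0,11-19)=0
  Job 4: p=7, d=20, C=18, tardiness=max(0,18-20)=0
  Job 5: p=8, d=24, C=26, tardiness=max(0,26-24)=2
  Job 6: p=10, d=28, C=36, tardiness=max(0,36-28)=8
Total tardiness = 10

10


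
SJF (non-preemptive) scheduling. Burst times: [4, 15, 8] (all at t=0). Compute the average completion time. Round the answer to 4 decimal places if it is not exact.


SJF order (ascending): [4, 8, 15]
Completion times:
  Job 1: burst=4, C=4
  Job 2: burst=8, C=12
  Job 3: burst=15, C=27
Average completion = 43/3 = 14.3333

14.3333


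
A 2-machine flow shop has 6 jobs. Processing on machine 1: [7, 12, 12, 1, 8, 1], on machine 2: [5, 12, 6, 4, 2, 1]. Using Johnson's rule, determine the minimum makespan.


Apply Johnson's rule:
  Group 1 (a <= b): [(4, 1, 4), (6, 1, 1), (2, 12, 12)]
  Group 2 (a > b): [(3, 12, 6), (1, 7, 5), (5, 8, 2)]
Optimal job order: [4, 6, 2, 3, 1, 5]
Schedule:
  Job 4: M1 done at 1, M2 done at 5
  Job 6: M1 done at 2, M2 done at 6
  Job 2: M1 done at 14, M2 done at 26
  Job 3: M1 done at 26, M2 done at 32
  Job 1: M1 done at 33, M2 done at 38
  Job 5: M1 done at 41, M2 done at 43
Makespan = 43

43


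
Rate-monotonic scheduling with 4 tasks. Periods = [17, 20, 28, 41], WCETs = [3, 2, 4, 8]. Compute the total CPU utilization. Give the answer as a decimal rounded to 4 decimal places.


Compute individual utilizations (exact fractions):
  Task 1: C/T = 3/17 (approx. 0.1765)
  Task 2: C/T = 2/20 = 1/10 (approx. 0.1)
  Task 3: C/T = 4/28 = 1/7 (approx. 0.1429)
  Task 4: C/T = 8/41 (approx. 0.1951)
Total utilization U = 3/17 + 1/10 + 1/7 + 8/41 = 29979/48790
Rounded to 4 decimal places: U = 0.6144
RM (Liu & Layland) bound for 4 tasks = 0.756828; compare with U = 29979/48790 (approx. 0.614450)
U <= bound, so schedulable by RM sufficient condition.

0.6144


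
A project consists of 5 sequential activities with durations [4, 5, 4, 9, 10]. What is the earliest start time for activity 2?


Activity 2 starts after activities 1 through 1 complete.
Predecessor durations: [4]
ES = 4 = 4

4


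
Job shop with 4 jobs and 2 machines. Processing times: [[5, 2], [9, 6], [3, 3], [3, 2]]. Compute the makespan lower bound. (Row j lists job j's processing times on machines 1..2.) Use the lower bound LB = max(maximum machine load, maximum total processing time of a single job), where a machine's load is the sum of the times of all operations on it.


Machine loads:
  Machine 1: 5 + 9 + 3 + 3 = 20
  Machine 2: 2 + 6 + 3 + 2 = 13
Max machine load = 20
Job totals:
  Job 1: 7
  Job 2: 15
  Job 3: 6
  Job 4: 5
Max job total = 15
Lower bound = max(20, 15) = 20

20


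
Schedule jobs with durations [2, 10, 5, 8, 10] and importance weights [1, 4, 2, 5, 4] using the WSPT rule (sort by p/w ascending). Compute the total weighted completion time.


Compute p/w ratios and sort ascending (WSPT): [(8, 5), (2, 1), (10, 4), (5, 2), (10, 4)]
Compute weighted completion times:
  Job (p=8,w=5): C=8, w*C=5*8=40
  Job (p=2,w=1): C=10, w*C=1*10=10
  Job (p=10,w=4): C=20, w*C=4*20=80
  Job (p=5,w=2): C=25, w*C=2*25=50
  Job (p=10,w=4): C=35, w*C=4*35=140
Total weighted completion time = 320

320


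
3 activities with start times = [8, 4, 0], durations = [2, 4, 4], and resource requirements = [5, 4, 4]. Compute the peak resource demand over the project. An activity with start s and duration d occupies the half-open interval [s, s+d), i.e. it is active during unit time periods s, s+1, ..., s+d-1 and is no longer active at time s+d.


Each activity i is active on [start_i, start_i + duration_i).
Compute total resource usage per time slot:
  t=0: active resources = [4], total = 4
  t=1: active resources = [4], total = 4
  t=2: active resources = [4], total = 4
  t=3: active resources = [4], total = 4
  t=4: active resources = [4], total = 4
  t=5: active resources = [4], total = 4
  t=6: active resources = [4], total = 4
  t=7: active resources = [4], total = 4
  t=8: active resources = [5], total = 5
  t=9: active resources = [5], total = 5
Peak resource demand = 5

5


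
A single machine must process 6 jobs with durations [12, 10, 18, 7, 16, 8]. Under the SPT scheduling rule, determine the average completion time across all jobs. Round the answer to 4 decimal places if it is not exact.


Sort jobs by processing time (SPT order): [7, 8, 10, 12, 16, 18]
Compute completion times sequentially:
  Job 1: processing = 7, completes at 7
  Job 2: processing = 8, completes at 15
  Job 3: processing = 10, completes at 25
  Job 4: processing = 12, completes at 37
  Job 5: processing = 16, completes at 53
  Job 6: processing = 18, completes at 71
Sum of completion times = 208
Average completion time = 208/6 = 34.6667

34.6667


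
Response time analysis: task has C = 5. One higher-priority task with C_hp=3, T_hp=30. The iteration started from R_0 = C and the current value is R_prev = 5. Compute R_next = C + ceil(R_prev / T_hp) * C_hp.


R_next = C + ceil(R_prev / T_hp) * C_hp
ceil(5 / 30) = ceil(0.1667) = 1
Interference = 1 * 3 = 3
R_next = 5 + 3 = 8

8


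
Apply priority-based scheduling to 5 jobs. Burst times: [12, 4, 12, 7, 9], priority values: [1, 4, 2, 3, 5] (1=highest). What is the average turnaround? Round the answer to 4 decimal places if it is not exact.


Sort by priority (ascending = highest first):
Order: [(1, 12), (2, 12), (3, 7), (4, 4), (5, 9)]
Completion times:
  Priority 1, burst=12, C=12
  Priority 2, burst=12, C=24
  Priority 3, burst=7, C=31
  Priority 4, burst=4, C=35
  Priority 5, burst=9, C=44
Average turnaround = 146/5 = 29.2

29.2


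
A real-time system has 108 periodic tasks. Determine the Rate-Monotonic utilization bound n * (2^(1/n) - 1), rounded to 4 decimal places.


Compute 2^(1/108) = 1.0064386691
Subtract 1: 1.0064386691 - 1 = 0.0064386691
Multiply by n: 108 * 0.0064386691 = 0.6953762628
Round to 4 dp: 0.6954

0.6954


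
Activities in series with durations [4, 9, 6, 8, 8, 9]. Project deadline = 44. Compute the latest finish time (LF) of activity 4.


LF(activity 4) = deadline - sum of successor durations
Successors: activities 5 through 6 with durations [8, 9]
Sum of successor durations = 17
LF = 44 - 17 = 27

27


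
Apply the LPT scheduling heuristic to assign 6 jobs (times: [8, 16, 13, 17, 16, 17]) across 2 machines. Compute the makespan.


Sort jobs in decreasing order (LPT): [17, 17, 16, 16, 13, 8]
Assign each job to the least loaded machine:
  Machine 1: jobs [17, 16, 13], load = 46
  Machine 2: jobs [17, 16, 8], load = 41
Makespan = max load = 46

46


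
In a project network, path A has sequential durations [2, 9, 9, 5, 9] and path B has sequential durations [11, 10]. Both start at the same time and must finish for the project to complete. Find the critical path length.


Path A total = 2 + 9 + 9 + 5 + 9 = 34
Path B total = 11 + 10 = 21
Critical path = longest path = max(34, 21) = 34

34


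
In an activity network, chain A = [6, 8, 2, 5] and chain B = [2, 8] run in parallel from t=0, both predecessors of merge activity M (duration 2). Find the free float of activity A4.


ES(A4) = sum of predecessors on chain A = 16
EF(A4) = ES + duration = 16 + 5 = 21
Successor of A4 is M. ES(M) = max(sum(A), sum(B)) = max(21, 10) = 21
Free float = ES(successor) - EF(current) = 21 - 21 = 0

0


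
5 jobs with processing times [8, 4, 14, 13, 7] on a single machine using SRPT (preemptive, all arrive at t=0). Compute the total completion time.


Since all jobs arrive at t=0, SRPT equals SPT ordering.
SPT order: [4, 7, 8, 13, 14]
Completion times:
  Job 1: p=4, C=4
  Job 2: p=7, C=11
  Job 3: p=8, C=19
  Job 4: p=13, C=32
  Job 5: p=14, C=46
Total completion time = 4 + 11 + 19 + 32 + 46 = 112

112


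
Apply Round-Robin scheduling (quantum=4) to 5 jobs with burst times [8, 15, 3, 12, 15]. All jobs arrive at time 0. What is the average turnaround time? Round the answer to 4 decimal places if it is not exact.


Time quantum = 4
Execution trace:
  J1 runs 4 units, time = 4
  J2 runs 4 units, time = 8
  J3 runs 3 units, time = 11
  J4 runs 4 units, time = 15
  J5 runs 4 units, time = 19
  J1 runs 4 units, time = 23
  J2 runs 4 units, time = 27
  J4 runs 4 units, time = 31
  J5 runs 4 units, time = 35
  J2 runs 4 units, time = 39
  J4 runs 4 units, time = 43
  J5 runs 4 units, time = 47
  J2 runs 3 units, time = 50
  J5 runs 3 units, time = 53
Finish times: [23, 50, 11, 43, 53]
Average turnaround = 180/5 = 36.0

36.0


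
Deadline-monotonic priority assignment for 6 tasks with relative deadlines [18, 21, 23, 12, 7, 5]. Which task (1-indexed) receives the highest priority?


Sort tasks by relative deadline (ascending):
  Task 6: deadline = 5
  Task 5: deadline = 7
  Task 4: deadline = 12
  Task 1: deadline = 18
  Task 2: deadline = 21
  Task 3: deadline = 23
Priority order (highest first): [6, 5, 4, 1, 2, 3]
Highest priority task = 6

6


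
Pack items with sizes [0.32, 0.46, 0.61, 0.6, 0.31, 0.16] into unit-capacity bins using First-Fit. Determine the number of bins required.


Place items sequentially using First-Fit:
  Item 0.32 -> new Bin 1
  Item 0.46 -> Bin 1 (now 0.78)
  Item 0.61 -> new Bin 2
  Item 0.6 -> new Bin 3
  Item 0.31 -> Bin 2 (now 0.92)
  Item 0.16 -> Bin 1 (now 0.94)
Total bins used = 3

3


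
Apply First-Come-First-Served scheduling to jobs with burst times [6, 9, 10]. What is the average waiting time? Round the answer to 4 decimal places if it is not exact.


FCFS order (as given): [6, 9, 10]
Waiting times:
  Job 1: wait = 0
  Job 2: wait = 6
  Job 3: wait = 15
Sum of waiting times = 21
Average waiting time = 21/3 = 7.0

7.0


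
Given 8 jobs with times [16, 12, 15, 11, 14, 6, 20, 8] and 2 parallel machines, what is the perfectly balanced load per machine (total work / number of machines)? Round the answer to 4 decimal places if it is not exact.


Total processing time = 16 + 12 + 15 + 11 + 14 + 6 + 20 + 8 = 102
Number of machines = 2
Ideal balanced load = 102 / 2 = 51.0

51.0


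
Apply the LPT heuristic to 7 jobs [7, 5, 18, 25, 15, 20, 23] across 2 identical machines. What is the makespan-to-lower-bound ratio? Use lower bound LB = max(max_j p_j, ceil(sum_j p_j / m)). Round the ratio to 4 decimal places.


LPT order: [25, 23, 20, 18, 15, 7, 5]
Machine loads after assignment: [58, 55]
LPT makespan = 58
Lower bound = max(max_job, ceil(total/2)) = max(25, 57) = 57
Ratio = 58 / 57 = 1.0175

1.0175


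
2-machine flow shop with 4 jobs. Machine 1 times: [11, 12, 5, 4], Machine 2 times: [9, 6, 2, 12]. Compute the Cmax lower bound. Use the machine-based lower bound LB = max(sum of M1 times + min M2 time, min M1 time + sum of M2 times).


LB1 = sum(M1 times) + min(M2 times) = 32 + 2 = 34
LB2 = min(M1 times) + sum(M2 times) = 4 + 29 = 33
Lower bound = max(LB1, LB2) = max(34, 33) = 34

34


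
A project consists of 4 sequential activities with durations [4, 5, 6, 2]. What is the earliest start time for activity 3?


Activity 3 starts after activities 1 through 2 complete.
Predecessor durations: [4, 5]
ES = 4 + 5 = 9

9


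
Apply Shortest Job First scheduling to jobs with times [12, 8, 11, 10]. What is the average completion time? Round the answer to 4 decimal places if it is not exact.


SJF order (ascending): [8, 10, 11, 12]
Completion times:
  Job 1: burst=8, C=8
  Job 2: burst=10, C=18
  Job 3: burst=11, C=29
  Job 4: burst=12, C=41
Average completion = 96/4 = 24.0

24.0


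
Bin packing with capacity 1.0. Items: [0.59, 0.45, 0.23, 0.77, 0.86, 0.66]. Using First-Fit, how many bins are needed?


Place items sequentially using First-Fit:
  Item 0.59 -> new Bin 1
  Item 0.45 -> new Bin 2
  Item 0.23 -> Bin 1 (now 0.82)
  Item 0.77 -> new Bin 3
  Item 0.86 -> new Bin 4
  Item 0.66 -> new Bin 5
Total bins used = 5

5


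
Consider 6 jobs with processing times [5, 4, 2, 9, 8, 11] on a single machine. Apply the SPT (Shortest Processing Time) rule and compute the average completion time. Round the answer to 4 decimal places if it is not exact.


Sort jobs by processing time (SPT order): [2, 4, 5, 8, 9, 11]
Compute completion times sequentially:
  Job 1: processing = 2, completes at 2
  Job 2: processing = 4, completes at 6
  Job 3: processing = 5, completes at 11
  Job 4: processing = 8, completes at 19
  Job 5: processing = 9, completes at 28
  Job 6: processing = 11, completes at 39
Sum of completion times = 105
Average completion time = 105/6 = 17.5

17.5


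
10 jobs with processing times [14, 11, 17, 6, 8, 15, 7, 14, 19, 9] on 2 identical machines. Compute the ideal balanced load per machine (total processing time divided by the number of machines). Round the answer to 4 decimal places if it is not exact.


Total processing time = 14 + 11 + 17 + 6 + 8 + 15 + 7 + 14 + 19 + 9 = 120
Number of machines = 2
Ideal balanced load = 120 / 2 = 60.0

60.0


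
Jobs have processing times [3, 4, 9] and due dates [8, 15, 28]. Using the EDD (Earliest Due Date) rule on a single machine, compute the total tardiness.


Sort by due date (EDD order): [(3, 8), (4, 15), (9, 28)]
Compute completion times and tardiness:
  Job 1: p=3, d=8, C=3, tardiness=max(0,3-8)=0
  Job 2: p=4, d=15, C=7, tardiness=max(0,7-15)=0
  Job 3: p=9, d=28, C=16, tardiness=max(0,16-28)=0
Total tardiness = 0

0


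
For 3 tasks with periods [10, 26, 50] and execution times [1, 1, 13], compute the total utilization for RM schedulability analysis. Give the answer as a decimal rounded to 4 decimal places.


Compute individual utilizations (exact fractions):
  Task 1: C/T = 1/10 (approx. 0.1)
  Task 2: C/T = 1/26 (approx. 0.0385)
  Task 3: C/T = 13/50 (approx. 0.26)
Total utilization U = 1/10 + 1/26 + 13/50 = 259/650
Rounded to 4 decimal places: U = 0.3985
RM (Liu & Layland) bound for 3 tasks = 0.779763; compare with U = 259/650 (approx. 0.398462)
U <= bound, so schedulable by RM sufficient condition.

0.3985


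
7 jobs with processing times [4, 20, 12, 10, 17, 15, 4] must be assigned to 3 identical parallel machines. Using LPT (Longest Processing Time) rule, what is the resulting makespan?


Sort jobs in decreasing order (LPT): [20, 17, 15, 12, 10, 4, 4]
Assign each job to the least loaded machine:
  Machine 1: jobs [20, 4, 4], load = 28
  Machine 2: jobs [17, 10], load = 27
  Machine 3: jobs [15, 12], load = 27
Makespan = max load = 28

28


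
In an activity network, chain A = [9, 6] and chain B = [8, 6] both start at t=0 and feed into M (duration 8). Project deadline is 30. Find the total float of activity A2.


Forward pass: ES(A2) = sum of predecessors on chain A = 9
EF = ES + duration = 9 + 6 = 15
Backward pass: LF(M) = deadline = 30; LS(M) = 30 - 8 = 22
LF(A2) = LS(M) - sum(successors on chain A) = 22 - 0 = 22
LS = LF - duration = 22 - 6 = 16
Total float = LS - ES = 16 - 9 = 7

7


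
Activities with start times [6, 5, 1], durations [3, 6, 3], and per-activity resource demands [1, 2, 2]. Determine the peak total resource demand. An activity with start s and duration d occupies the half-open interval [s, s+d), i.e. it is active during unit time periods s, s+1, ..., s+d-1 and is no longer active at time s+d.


Each activity i is active on [start_i, start_i + duration_i).
Compute total resource usage per time slot:
  t=0: active resources = [], total = 0
  t=1: active resources = [2], total = 2
  t=2: active resources = [2], total = 2
  t=3: active resources = [2], total = 2
  t=4: active resources = [], total = 0
  t=5: active resources = [2], total = 2
  t=6: active resources = [1, 2], total = 3
  t=7: active resources = [1, 2], total = 3
  t=8: active resources = [1, 2], total = 3
  t=9: active resources = [2], total = 2
  t=10: active resources = [2], total = 2
Peak resource demand = 3

3


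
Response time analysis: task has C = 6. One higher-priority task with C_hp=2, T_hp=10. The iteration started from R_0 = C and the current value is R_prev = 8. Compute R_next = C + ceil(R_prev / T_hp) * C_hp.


R_next = C + ceil(R_prev / T_hp) * C_hp
ceil(8 / 10) = ceil(0.8) = 1
Interference = 1 * 2 = 2
R_next = 6 + 2 = 8
R_next = R_prev, so the iteration has converged (response time = 8).

8


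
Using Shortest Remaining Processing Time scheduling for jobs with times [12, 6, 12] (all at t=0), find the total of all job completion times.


Since all jobs arrive at t=0, SRPT equals SPT ordering.
SPT order: [6, 12, 12]
Completion times:
  Job 1: p=6, C=6
  Job 2: p=12, C=18
  Job 3: p=12, C=30
Total completion time = 6 + 18 + 30 = 54

54


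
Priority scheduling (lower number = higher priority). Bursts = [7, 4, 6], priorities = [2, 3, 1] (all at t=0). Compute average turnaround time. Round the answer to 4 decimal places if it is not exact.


Sort by priority (ascending = highest first):
Order: [(1, 6), (2, 7), (3, 4)]
Completion times:
  Priority 1, burst=6, C=6
  Priority 2, burst=7, C=13
  Priority 3, burst=4, C=17
Average turnaround = 36/3 = 12.0

12.0


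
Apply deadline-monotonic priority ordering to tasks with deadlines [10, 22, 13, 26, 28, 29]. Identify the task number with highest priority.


Sort tasks by relative deadline (ascending):
  Task 1: deadline = 10
  Task 3: deadline = 13
  Task 2: deadline = 22
  Task 4: deadline = 26
  Task 5: deadline = 28
  Task 6: deadline = 29
Priority order (highest first): [1, 3, 2, 4, 5, 6]
Highest priority task = 1

1


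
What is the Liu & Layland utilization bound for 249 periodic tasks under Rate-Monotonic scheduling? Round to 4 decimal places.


Compute 2^(1/249) = 1.0027876018
Subtract 1: 1.0027876018 - 1 = 0.0027876018
Multiply by n: 249 * 0.0027876018 = 0.6941128482
Round to 4 dp: 0.6941

0.6941


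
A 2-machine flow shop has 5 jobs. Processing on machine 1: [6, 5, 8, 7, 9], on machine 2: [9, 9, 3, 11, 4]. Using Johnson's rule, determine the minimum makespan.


Apply Johnson's rule:
  Group 1 (a <= b): [(2, 5, 9), (1, 6, 9), (4, 7, 11)]
  Group 2 (a > b): [(5, 9, 4), (3, 8, 3)]
Optimal job order: [2, 1, 4, 5, 3]
Schedule:
  Job 2: M1 done at 5, M2 done at 14
  Job 1: M1 done at 11, M2 done at 23
  Job 4: M1 done at 18, M2 done at 34
  Job 5: M1 done at 27, M2 done at 38
  Job 3: M1 done at 35, M2 done at 41
Makespan = 41

41


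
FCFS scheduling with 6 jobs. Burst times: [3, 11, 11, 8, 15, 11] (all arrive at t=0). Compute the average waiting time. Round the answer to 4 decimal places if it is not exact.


FCFS order (as given): [3, 11, 11, 8, 15, 11]
Waiting times:
  Job 1: wait = 0
  Job 2: wait = 3
  Job 3: wait = 14
  Job 4: wait = 25
  Job 5: wait = 33
  Job 6: wait = 48
Sum of waiting times = 123
Average waiting time = 123/6 = 20.5

20.5


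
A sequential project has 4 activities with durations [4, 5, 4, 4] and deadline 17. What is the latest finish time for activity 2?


LF(activity 2) = deadline - sum of successor durations
Successors: activities 3 through 4 with durations [4, 4]
Sum of successor durations = 8
LF = 17 - 8 = 9

9


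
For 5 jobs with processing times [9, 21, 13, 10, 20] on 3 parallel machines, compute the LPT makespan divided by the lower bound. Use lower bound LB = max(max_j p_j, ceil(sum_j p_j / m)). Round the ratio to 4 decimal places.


LPT order: [21, 20, 13, 10, 9]
Machine loads after assignment: [21, 29, 23]
LPT makespan = 29
Lower bound = max(max_job, ceil(total/3)) = max(21, 25) = 25
Ratio = 29 / 25 = 1.16

1.16


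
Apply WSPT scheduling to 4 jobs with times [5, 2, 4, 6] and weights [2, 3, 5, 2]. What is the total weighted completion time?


Compute p/w ratios and sort ascending (WSPT): [(2, 3), (4, 5), (5, 2), (6, 2)]
Compute weighted completion times:
  Job (p=2,w=3): C=2, w*C=3*2=6
  Job (p=4,w=5): C=6, w*C=5*6=30
  Job (p=5,w=2): C=11, w*C=2*11=22
  Job (p=6,w=2): C=17, w*C=2*17=34
Total weighted completion time = 92

92


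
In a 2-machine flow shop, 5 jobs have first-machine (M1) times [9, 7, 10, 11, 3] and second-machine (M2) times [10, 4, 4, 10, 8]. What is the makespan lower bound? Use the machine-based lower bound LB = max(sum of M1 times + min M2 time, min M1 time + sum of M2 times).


LB1 = sum(M1 times) + min(M2 times) = 40 + 4 = 44
LB2 = min(M1 times) + sum(M2 times) = 3 + 36 = 39
Lower bound = max(LB1, LB2) = max(44, 39) = 44

44


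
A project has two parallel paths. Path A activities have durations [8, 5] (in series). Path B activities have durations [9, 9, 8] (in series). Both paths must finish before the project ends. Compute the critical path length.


Path A total = 8 + 5 = 13
Path B total = 9 + 9 + 8 = 26
Critical path = longest path = max(13, 26) = 26

26


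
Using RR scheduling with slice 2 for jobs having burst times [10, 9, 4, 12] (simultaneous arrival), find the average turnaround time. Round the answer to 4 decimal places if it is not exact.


Time quantum = 2
Execution trace:
  J1 runs 2 units, time = 2
  J2 runs 2 units, time = 4
  J3 runs 2 units, time = 6
  J4 runs 2 units, time = 8
  J1 runs 2 units, time = 10
  J2 runs 2 units, time = 12
  J3 runs 2 units, time = 14
  J4 runs 2 units, time = 16
  J1 runs 2 units, time = 18
  J2 runs 2 units, time = 20
  J4 runs 2 units, time = 22
  J1 runs 2 units, time = 24
  J2 runs 2 units, time = 26
  J4 runs 2 units, time = 28
  J1 runs 2 units, time = 30
  J2 runs 1 units, time = 31
  J4 runs 2 units, time = 33
  J4 runs 2 units, time = 35
Finish times: [30, 31, 14, 35]
Average turnaround = 110/4 = 27.5

27.5


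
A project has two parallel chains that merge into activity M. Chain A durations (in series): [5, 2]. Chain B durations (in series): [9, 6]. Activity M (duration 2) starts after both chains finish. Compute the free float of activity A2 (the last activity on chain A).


ES(A2) = sum of predecessors on chain A = 5
EF(A2) = ES + duration = 5 + 2 = 7
Successor of A2 is M. ES(M) = max(sum(A), sum(B)) = max(7, 15) = 15
Free float = ES(successor) - EF(current) = 15 - 7 = 8

8


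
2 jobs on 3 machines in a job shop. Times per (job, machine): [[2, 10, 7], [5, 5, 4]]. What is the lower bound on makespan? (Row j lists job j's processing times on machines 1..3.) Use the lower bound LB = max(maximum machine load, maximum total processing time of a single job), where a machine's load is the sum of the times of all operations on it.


Machine loads:
  Machine 1: 2 + 5 = 7
  Machine 2: 10 + 5 = 15
  Machine 3: 7 + 4 = 11
Max machine load = 15
Job totals:
  Job 1: 19
  Job 2: 14
Max job total = 19
Lower bound = max(15, 19) = 19

19


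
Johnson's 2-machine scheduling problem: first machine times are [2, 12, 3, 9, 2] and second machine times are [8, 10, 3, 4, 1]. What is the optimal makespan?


Apply Johnson's rule:
  Group 1 (a <= b): [(1, 2, 8), (3, 3, 3)]
  Group 2 (a > b): [(2, 12, 10), (4, 9, 4), (5, 2, 1)]
Optimal job order: [1, 3, 2, 4, 5]
Schedule:
  Job 1: M1 done at 2, M2 done at 10
  Job 3: M1 done at 5, M2 done at 13
  Job 2: M1 done at 17, M2 done at 27
  Job 4: M1 done at 26, M2 done at 31
  Job 5: M1 done at 28, M2 done at 32
Makespan = 32

32


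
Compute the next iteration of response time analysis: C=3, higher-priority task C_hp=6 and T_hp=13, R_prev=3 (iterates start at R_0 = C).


R_next = C + ceil(R_prev / T_hp) * C_hp
ceil(3 / 13) = ceil(0.2308) = 1
Interference = 1 * 6 = 6
R_next = 3 + 6 = 9

9


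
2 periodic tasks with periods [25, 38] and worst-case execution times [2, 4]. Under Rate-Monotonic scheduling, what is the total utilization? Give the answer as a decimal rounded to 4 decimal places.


Compute individual utilizations (exact fractions):
  Task 1: C/T = 2/25 (approx. 0.08)
  Task 2: C/T = 4/38 = 2/19 (approx. 0.1053)
Total utilization U = 2/25 + 2/19 = 88/475
Rounded to 4 decimal places: U = 0.1853
RM (Liu & Layland) bound for 2 tasks = 0.828427; compare with U = 88/475 (approx. 0.185263)
U <= bound, so schedulable by RM sufficient condition.

0.1853


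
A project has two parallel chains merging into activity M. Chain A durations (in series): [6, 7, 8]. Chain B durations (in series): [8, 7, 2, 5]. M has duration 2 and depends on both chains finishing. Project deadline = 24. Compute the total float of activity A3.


Forward pass: ES(A3) = sum of predecessors on chain A = 13
EF = ES + duration = 13 + 8 = 21
Backward pass: LF(M) = deadline = 24; LS(M) = 24 - 2 = 22
LF(A3) = LS(M) - sum(successors on chain A) = 22 - 0 = 22
LS = LF - duration = 22 - 8 = 14
Total float = LS - ES = 14 - 13 = 1

1


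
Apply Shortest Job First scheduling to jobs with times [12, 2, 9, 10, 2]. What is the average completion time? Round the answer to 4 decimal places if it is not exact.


SJF order (ascending): [2, 2, 9, 10, 12]
Completion times:
  Job 1: burst=2, C=2
  Job 2: burst=2, C=4
  Job 3: burst=9, C=13
  Job 4: burst=10, C=23
  Job 5: burst=12, C=35
Average completion = 77/5 = 15.4

15.4


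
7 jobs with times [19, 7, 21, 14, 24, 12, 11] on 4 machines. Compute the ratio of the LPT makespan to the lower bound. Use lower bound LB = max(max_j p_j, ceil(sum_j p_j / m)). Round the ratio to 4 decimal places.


LPT order: [24, 21, 19, 14, 12, 11, 7]
Machine loads after assignment: [24, 28, 30, 26]
LPT makespan = 30
Lower bound = max(max_job, ceil(total/4)) = max(24, 27) = 27
Ratio = 30 / 27 = 1.1111

1.1111


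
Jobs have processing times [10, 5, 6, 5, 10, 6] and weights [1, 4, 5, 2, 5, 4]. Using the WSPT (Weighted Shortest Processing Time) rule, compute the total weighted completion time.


Compute p/w ratios and sort ascending (WSPT): [(6, 5), (5, 4), (6, 4), (10, 5), (5, 2), (10, 1)]
Compute weighted completion times:
  Job (p=6,w=5): C=6, w*C=5*6=30
  Job (p=5,w=4): C=11, w*C=4*11=44
  Job (p=6,w=4): C=17, w*C=4*17=68
  Job (p=10,w=5): C=27, w*C=5*27=135
  Job (p=5,w=2): C=32, w*C=2*32=64
  Job (p=10,w=1): C=42, w*C=1*42=42
Total weighted completion time = 383

383


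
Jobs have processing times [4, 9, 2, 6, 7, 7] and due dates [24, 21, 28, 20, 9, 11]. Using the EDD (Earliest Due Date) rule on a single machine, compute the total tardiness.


Sort by due date (EDD order): [(7, 9), (7, 11), (6, 20), (9, 21), (4, 24), (2, 28)]
Compute completion times and tardiness:
  Job 1: p=7, d=9, C=7, tardiness=max(0,7-9)=0
  Job 2: p=7, d=11, C=14, tardiness=max(0,14-11)=3
  Job 3: p=6, d=20, C=20, tardiness=max(0,20-20)=0
  Job 4: p=9, d=21, C=29, tardiness=max(0,29-21)=8
  Job 5: p=4, d=24, C=33, tardiness=max(0,33-24)=9
  Job 6: p=2, d=28, C=35, tardiness=max(0,35-28)=7
Total tardiness = 27

27
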